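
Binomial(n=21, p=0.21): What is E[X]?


E[X] = n*p = 21 * 0.21 = 4.41

4.41


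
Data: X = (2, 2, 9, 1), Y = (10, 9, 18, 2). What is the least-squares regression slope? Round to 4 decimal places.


b = sum((xi-xbar)(yi-ybar)) / sum((xi-xbar)^2)
n = 4, xbar = 14/4 = 3.5, ybar = 39/4 = 9.75
Sxy = sum((xi-xbar)(yi-ybar)) = 65.5
Sxx = sum((xi-xbar)^2) = 41
b = Sxy / Sxx = 131/82 ≈ 1.597561

1.5976


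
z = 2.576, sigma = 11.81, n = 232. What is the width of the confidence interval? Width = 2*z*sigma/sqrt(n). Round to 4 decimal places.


width = 2*z*sigma/sqrt(n)
2*z*sigma = 2 * 2.576 * 11.81 = 60.84512
sqrt(232) ≈ 15.231546
width = 60.84512 / 15.231546 ≈ 3.994678

3.9947


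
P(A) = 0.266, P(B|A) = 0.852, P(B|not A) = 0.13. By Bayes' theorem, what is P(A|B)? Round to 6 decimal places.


P(A|B) = P(B|A)*P(A) / P(B), P(B) = P(B|A)*P(A) + P(B|not A)*P(not A)
P(B|A)*P(A) = 0.852 * 0.266 = 0.226632
P(B|not A)*P(not A) = 0.13 * 0.734 = 0.09542
P(B) = 0.226632 + 0.09542 = 0.322052
P(A|B) = 0.226632 / 0.322052 ≈ 0.70371244

0.703712


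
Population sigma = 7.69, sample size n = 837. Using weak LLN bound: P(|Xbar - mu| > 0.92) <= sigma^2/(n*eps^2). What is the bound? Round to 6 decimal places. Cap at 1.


bound = min(1, sigma^2/(n*eps^2))
sigma^2 = 7.69^2 = 59.1361
n*eps^2 = 837 * 0.92^2 = 837 * 0.8464 = 708.4368
sigma^2/(n*eps^2) = 59.1361 / 708.4368 ≈ 0.08347407

0.083474


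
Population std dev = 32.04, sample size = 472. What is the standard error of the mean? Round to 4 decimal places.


SE = sigma / sqrt(n)
sqrt(472) ≈ 21.725561
SE = 32.04 / 21.725561 ≈ 1.474761

1.4748


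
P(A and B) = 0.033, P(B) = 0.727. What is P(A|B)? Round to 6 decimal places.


P(A|B) = P(A and B) / P(B) = 0.033 / 0.727 = 33/727 ≈ 0.04539202

0.045392


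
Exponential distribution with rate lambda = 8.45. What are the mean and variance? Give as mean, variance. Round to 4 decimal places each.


mean = 1/lam, var = 1/lam^2
mean = 1 / 8.45 = 20/169 ≈ 0.118343
lam^2 = 8.45^2 = 71.4025
var = 1 / 71.4025 ≈ 0.014005

0.1183, 0.0140


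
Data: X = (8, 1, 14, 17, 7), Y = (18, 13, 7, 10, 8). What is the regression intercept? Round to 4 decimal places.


a = ybar - b*xbar, where b = sum((xi-xbar)(yi-ybar)) / sum((xi-xbar)^2)
n = 5, xbar = 47/5 = 9.4, ybar = 56/5 = 11.2
Sxy = sum((xi-xbar)(yi-ybar)) = -45.4
Sxx = sum((xi-xbar)^2) = 157.2
b = Sxy / Sxx = -227/786 ≈ -0.288804
a = 11.2 - (-0.288804) * 9.4 = 10937/786 ≈ 13.914758

13.9148


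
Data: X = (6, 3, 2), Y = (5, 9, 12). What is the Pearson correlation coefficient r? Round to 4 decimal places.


r = sum((xi-xbar)(yi-ybar)) / sqrt(sum((xi-xbar)^2) * sum((yi-ybar)^2))
n = 3, xbar = 11/3 ≈ 3.666667, ybar = 26/3 ≈ 8.666667
Sxy = sum((xi-xbar)(yi-ybar)) = -43/3 ≈ -14.333333
Sxx = sum((xi-xbar)^2) = 26/3 ≈ 8.666667
Syy = sum((yi-ybar)^2) = 74/3 ≈ 24.666667
sqrt(Sxx*Syy) ≈ 14.621141
r = Sxy / sqrt(Sxx*Syy) = -14.333333 / 14.621141 ≈ -0.980316

-0.9803


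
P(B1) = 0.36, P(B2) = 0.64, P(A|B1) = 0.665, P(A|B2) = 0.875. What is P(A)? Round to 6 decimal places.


P(A) = P(A|B1)*P(B1) + P(A|B2)*P(B2)
P(A|B1)*P(B1) = 0.665 * 0.36 = 0.2394
P(A|B2)*P(B2) = 0.875 * 0.64 = 0.56
P(A) = 0.2394 + 0.56 = 0.7994

0.799400


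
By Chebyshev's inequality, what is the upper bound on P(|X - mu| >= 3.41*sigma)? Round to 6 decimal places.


P <= 1/k^2
k^2 = 3.41^2 = 11.6281
1/k^2 = 1 / 11.6281 ≈ 0.08599857

0.085999


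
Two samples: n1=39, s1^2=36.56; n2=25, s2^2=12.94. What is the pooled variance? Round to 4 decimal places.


sp^2 = ((n1-1)*s1^2 + (n2-1)*s2^2)/(n1+n2-2)
(n1-1)*s1^2 = 38 * 36.56 = 1389.28
(n2-1)*s2^2 = 24 * 12.94 = 310.56
numerator = 1389.28 + 310.56 = 1699.84
n1+n2-2 = 62
sp^2 = 1699.84 / 62 = 21248/775 ≈ 27.416774

27.4168


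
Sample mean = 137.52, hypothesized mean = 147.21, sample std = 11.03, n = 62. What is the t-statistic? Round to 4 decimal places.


t = (xbar - mu0) / (s/sqrt(n))
xbar - mu0 = 137.52 - 147.21 = -9.69
sqrt(62) ≈ 7.87400787
s/sqrt(n) = 11.03 / 7.87400787 ≈ 1.40081140
t = -9.69 / 1.40081140 ≈ -6.917419

-6.9174


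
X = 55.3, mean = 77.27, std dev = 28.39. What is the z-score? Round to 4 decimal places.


z = (X - mu) / sigma
X - mu = 55.3 - 77.27 = -21.97
z = -21.97 / 28.39 = -2197/2839 ≈ -0.773864

-0.7739


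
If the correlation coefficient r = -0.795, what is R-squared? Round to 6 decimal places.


R^2 = r^2 = (-0.795)^2 = 0.632025

0.632025


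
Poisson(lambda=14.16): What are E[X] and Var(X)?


E[X] = Var(X) = lambda = 14.16

14.16, 14.16


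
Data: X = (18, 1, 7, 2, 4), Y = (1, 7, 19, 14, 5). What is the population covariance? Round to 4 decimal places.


Cov = (1/n)*sum((xi-xbar)(yi-ybar))
n = 5, xbar = 32/5 = 6.4, ybar = 46/5 = 9.2
sum((xi-xbar)(yi-ybar)) = -88.4
Cov = -88.4 / 5 = -17.68

-17.6800


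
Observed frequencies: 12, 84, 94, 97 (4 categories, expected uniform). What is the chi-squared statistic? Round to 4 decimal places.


chi2 = sum((O-E)^2/E), E = total/4
total = 287, E = 287/4 = 71.75
(12 - 71.75)^2 / 71.75 = 3570.0625 / 71.75 = 57121/1148 ≈ 49.756969
(84 - 71.75)^2 / 71.75 = 150.0625 / 71.75 = 343/164 ≈ 2.091463
(94 - 71.75)^2 / 71.75 = 495.0625 / 71.75 = 7921/1148 ≈ 6.899826
(97 - 71.75)^2 / 71.75 = 637.5625 / 71.75 = 10201/1148 ≈ 8.885889
chi2 = 2773/41 ≈ 67.634146

67.6341


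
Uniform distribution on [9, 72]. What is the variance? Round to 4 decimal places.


Var = (b-a)^2 / 12
(b-a)^2 = (72 - 9)^2 = 3969
Var = 3969/12 = 330.75

330.7500


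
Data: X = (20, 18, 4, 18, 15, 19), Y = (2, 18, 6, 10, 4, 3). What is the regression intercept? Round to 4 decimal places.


a = ybar - b*xbar, where b = sum((xi-xbar)(yi-ybar)) / sum((xi-xbar)^2)
n = 6, xbar = 94/6 = 47/3 ≈ 15.666667, ybar = 43/6 ≈ 7.166667
Sxy = sum((xi-xbar)(yi-ybar)) = 34/3 ≈ 11.333333
Sxx = sum((xi-xbar)^2) = 532/3 ≈ 177.333333
b = Sxy / Sxx = 17/266 ≈ 0.063910
a = 7.166667 - 0.063910 * 15.666667 = 820/133 ≈ 6.165414

6.1654


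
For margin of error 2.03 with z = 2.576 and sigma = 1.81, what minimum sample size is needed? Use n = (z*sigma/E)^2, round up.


z*sigma/E = 2.576 * 1.81 / 2.03 = 8326/3625 ≈ 2.296828
(z*sigma/E)^2 ≈ 5.275417
round up: n = 6

6


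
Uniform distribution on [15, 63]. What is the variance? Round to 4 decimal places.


Var = (b-a)^2 / 12
(b-a)^2 = (63 - 15)^2 = 2304
Var = 2304/12 = 192

192.0000


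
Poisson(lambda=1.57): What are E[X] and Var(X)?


E[X] = Var(X) = lambda = 1.57

1.57, 1.57


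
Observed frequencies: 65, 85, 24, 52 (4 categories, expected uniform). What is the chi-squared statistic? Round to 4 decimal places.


chi2 = sum((O-E)^2/E), E = total/4
total = 226, E = 226/4 = 56.5
(65 - 56.5)^2 / 56.5 = 72.25 / 56.5 = 289/226 ≈ 1.278761
(85 - 56.5)^2 / 56.5 = 812.25 / 56.5 = 3249/226 ≈ 14.376106
(24 - 56.5)^2 / 56.5 = 1056.25 / 56.5 = 4225/226 ≈ 18.694690
(52 - 56.5)^2 / 56.5 = 20.25 / 56.5 = 81/226 ≈ 0.358407
chi2 = 3922/113 ≈ 34.707965

34.7080


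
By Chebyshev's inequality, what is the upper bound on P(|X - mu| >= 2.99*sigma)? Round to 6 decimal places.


P <= 1/k^2
k^2 = 2.99^2 = 8.9401
1/k^2 = 1 / 8.9401 ≈ 0.11185557

0.111856


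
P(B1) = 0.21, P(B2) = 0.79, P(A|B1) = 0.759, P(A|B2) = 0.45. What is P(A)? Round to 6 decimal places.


P(A) = P(A|B1)*P(B1) + P(A|B2)*P(B2)
P(A|B1)*P(B1) = 0.759 * 0.21 = 0.15939
P(A|B2)*P(B2) = 0.45 * 0.79 = 0.3555
P(A) = 0.15939 + 0.3555 = 0.51489

0.514890


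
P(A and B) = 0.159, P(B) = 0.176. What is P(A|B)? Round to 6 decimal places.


P(A|B) = P(A and B) / P(B) = 0.159 / 0.176 = 159/176 ≈ 0.90340909

0.903409


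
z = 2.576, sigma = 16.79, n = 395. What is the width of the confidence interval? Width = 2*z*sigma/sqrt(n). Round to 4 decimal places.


width = 2*z*sigma/sqrt(n)
2*z*sigma = 2 * 2.576 * 16.79 = 86.50208
sqrt(395) ≈ 19.874607
width = 86.50208 / 19.874607 ≈ 4.352392

4.3524


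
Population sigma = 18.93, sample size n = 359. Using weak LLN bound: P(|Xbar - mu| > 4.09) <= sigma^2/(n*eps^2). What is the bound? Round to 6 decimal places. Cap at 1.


bound = min(1, sigma^2/(n*eps^2))
sigma^2 = 18.93^2 = 358.3449
n*eps^2 = 359 * 4.09^2 = 359 * 16.7281 = 6005.3879
sigma^2/(n*eps^2) = 358.3449 / 6005.3879 ≈ 0.05967057

0.059671


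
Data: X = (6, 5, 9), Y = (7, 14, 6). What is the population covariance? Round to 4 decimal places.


Cov = (1/n)*sum((xi-xbar)(yi-ybar))
n = 3, xbar = 20/3 ≈ 6.666667, ybar = 27/3 = 9
sum((xi-xbar)(yi-ybar)) = -14
Cov = -14 / 3 = -14/3 ≈ -4.666667

-4.6667


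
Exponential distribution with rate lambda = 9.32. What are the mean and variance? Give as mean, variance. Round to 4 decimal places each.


mean = 1/lam, var = 1/lam^2
mean = 1 / 9.32 = 25/233 ≈ 0.107296
lam^2 = 9.32^2 = 86.8624
var = 1 / 86.8624 ≈ 0.011512

0.1073, 0.0115


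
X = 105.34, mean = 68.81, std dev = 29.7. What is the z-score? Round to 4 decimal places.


z = (X - mu) / sigma
X - mu = 105.34 - 68.81 = 36.53
z = 36.53 / 29.7 = 3653/2970 ≈ 1.229966

1.2300


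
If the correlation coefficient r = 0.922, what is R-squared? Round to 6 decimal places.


R^2 = r^2 = (0.922)^2 = 0.850084

0.850084


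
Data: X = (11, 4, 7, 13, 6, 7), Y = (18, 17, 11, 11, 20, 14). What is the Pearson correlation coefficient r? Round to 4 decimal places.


r = sum((xi-xbar)(yi-ybar)) / sqrt(sum((xi-xbar)^2) * sum((yi-ybar)^2))
n = 6, xbar = 48/6 = 8, ybar = 91/6 ≈ 15.166667
Sxy = sum((xi-xbar)(yi-ybar)) = -24
Sxx = sum((xi-xbar)^2) = 56
Syy = sum((yi-ybar)^2) = 425/6 ≈ 70.833333
sqrt(Sxx*Syy) ≈ 62.981479
r = Sxy / sqrt(Sxx*Syy) = -24 / 62.981479 ≈ -0.381064

-0.3811


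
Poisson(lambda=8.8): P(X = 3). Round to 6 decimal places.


P = e^(-lam) * lam^k / k!
e^(-8.8) ≈ 0.0001507331
lam^k = 8.8^3 = 681.472
k! = 3! = 6
P = 0.0001507331 * 681.472 / 6 ≈ 0.017120

0.017120


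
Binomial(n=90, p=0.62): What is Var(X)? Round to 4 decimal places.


Var = n*p*(1-p) = 90 * 0.62 * 0.38 = 21.204

21.2040


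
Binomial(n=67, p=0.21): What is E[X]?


E[X] = n*p = 67 * 0.21 = 14.07

14.07


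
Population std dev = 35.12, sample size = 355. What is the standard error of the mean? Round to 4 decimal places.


SE = sigma / sqrt(n)
sqrt(355) ≈ 18.841444
SE = 35.12 / 18.841444 ≈ 1.863976

1.8640


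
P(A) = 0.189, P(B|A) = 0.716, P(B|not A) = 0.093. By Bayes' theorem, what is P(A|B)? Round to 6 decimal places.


P(A|B) = P(B|A)*P(A) / P(B), P(B) = P(B|A)*P(A) + P(B|not A)*P(not A)
P(B|A)*P(A) = 0.716 * 0.189 = 0.135324
P(B|not A)*P(not A) = 0.093 * 0.811 = 0.075423
P(B) = 0.135324 + 0.075423 = 0.210747
P(A|B) = 0.135324 / 0.210747 ≈ 0.64211590

0.642116


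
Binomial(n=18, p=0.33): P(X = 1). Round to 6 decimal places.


P = C(n,k) * p^k * (1-p)^(n-k)
C(18,1) = 18
p^k = 0.33^1 = 0.33
(1-p)^(n-k) = 0.67^17 ≈ 0.001104769
P = 18 * 0.33 * 0.001104769 ≈ 0.006562

0.006562


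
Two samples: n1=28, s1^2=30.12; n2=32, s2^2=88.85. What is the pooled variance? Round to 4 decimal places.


sp^2 = ((n1-1)*s1^2 + (n2-1)*s2^2)/(n1+n2-2)
(n1-1)*s1^2 = 27 * 30.12 = 813.24
(n2-1)*s2^2 = 31 * 88.85 = 2754.35
numerator = 813.24 + 2754.35 = 3567.59
n1+n2-2 = 58
sp^2 = 3567.59 / 58 = 356759/5800 ≈ 61.510172

61.5102


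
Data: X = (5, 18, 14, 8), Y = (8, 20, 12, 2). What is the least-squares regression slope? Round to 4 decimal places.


b = sum((xi-xbar)(yi-ybar)) / sum((xi-xbar)^2)
n = 4, xbar = 45/4 = 11.25, ybar = 42/4 = 10.5
Sxy = sum((xi-xbar)(yi-ybar)) = 111.5
Sxx = sum((xi-xbar)^2) = 102.75
b = Sxy / Sxx = 446/411 ≈ 1.085158

1.0852


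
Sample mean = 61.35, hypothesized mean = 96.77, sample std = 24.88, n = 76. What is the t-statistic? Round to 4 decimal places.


t = (xbar - mu0) / (s/sqrt(n))
xbar - mu0 = 61.35 - 96.77 = -35.42
sqrt(76) ≈ 8.71779789
s/sqrt(n) = 24.88 / 8.71779789 ≈ 2.85393173
t = -35.42 / 2.85393173 ≈ -12.410949

-12.4109


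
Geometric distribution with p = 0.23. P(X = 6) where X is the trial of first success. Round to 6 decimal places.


P = (1-p)^(k-1) * p
(1-p)^(k-1) = 0.77^5 ≈ 0.2706784
P = 0.2706784 * 0.23 ≈ 0.06225604

0.062256


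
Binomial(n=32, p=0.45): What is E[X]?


E[X] = n*p = 32 * 0.45 = 14.4

14.4


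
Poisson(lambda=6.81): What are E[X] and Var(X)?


E[X] = Var(X) = lambda = 6.81

6.81, 6.81


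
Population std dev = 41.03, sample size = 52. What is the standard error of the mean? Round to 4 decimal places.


SE = sigma / sqrt(n)
sqrt(52) ≈ 7.211103
SE = 41.03 / 7.211103 ≈ 5.689837

5.6898


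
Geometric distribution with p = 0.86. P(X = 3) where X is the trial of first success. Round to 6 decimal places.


P = (1-p)^(k-1) * p
(1-p)^(k-1) = 0.14^2 = 0.0196
P = 0.0196 * 0.86 = 0.016856

0.016856


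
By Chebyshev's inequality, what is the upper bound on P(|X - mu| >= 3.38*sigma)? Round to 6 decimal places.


P <= 1/k^2
k^2 = 3.38^2 = 11.4244
1/k^2 = 1 / 11.4244 ≈ 0.08753195

0.087532


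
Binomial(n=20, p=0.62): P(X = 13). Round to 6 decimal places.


P = C(n,k) * p^k * (1-p)^(n-k)
C(20,13) = 77520
p^k = 0.62^13 ≈ 0.002000285
(1-p)^(n-k) = 0.38^7 ≈ 0.001144156
P = 77520 * 0.002000285 * 0.001144156 ≈ 0.177415

0.177415


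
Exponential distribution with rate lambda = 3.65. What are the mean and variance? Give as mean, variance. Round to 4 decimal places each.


mean = 1/lam, var = 1/lam^2
mean = 1 / 3.65 = 20/73 ≈ 0.273973
lam^2 = 3.65^2 = 13.3225
var = 1 / 13.3225 = 400/5329 ≈ 0.075061

0.2740, 0.0751


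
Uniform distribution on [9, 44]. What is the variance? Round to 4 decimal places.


Var = (b-a)^2 / 12
(b-a)^2 = (44 - 9)^2 = 1225
Var = 1225/12 ≈ 102.083333

102.0833


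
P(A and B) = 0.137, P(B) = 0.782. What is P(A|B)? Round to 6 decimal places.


P(A|B) = P(A and B) / P(B) = 0.137 / 0.782 = 137/782 ≈ 0.17519182

0.175192


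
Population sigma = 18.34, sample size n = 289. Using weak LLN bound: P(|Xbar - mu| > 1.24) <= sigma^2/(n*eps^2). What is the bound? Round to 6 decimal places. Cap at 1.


bound = min(1, sigma^2/(n*eps^2))
sigma^2 = 18.34^2 = 336.3556
n*eps^2 = 289 * 1.24^2 = 289 * 1.5376 = 444.3664
sigma^2/(n*eps^2) = 336.3556 / 444.3664 ≈ 0.75693302

0.756933


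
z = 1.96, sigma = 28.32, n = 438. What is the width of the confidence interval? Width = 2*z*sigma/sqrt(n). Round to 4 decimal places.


width = 2*z*sigma/sqrt(n)
2*z*sigma = 2 * 1.96 * 28.32 = 111.0144
sqrt(438) ≈ 20.928450
width = 111.0144 / 20.928450 ≈ 5.304473

5.3045


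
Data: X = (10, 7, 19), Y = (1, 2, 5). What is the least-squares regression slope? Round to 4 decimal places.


b = sum((xi-xbar)(yi-ybar)) / sum((xi-xbar)^2)
n = 3, xbar = 36/3 = 12, ybar = 8/3 ≈ 2.666667
Sxy = sum((xi-xbar)(yi-ybar)) = 23
Sxx = sum((xi-xbar)^2) = 78
b = Sxy / Sxx = 23/78 ≈ 0.294872

0.2949


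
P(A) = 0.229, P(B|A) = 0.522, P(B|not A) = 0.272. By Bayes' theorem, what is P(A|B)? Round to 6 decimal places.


P(A|B) = P(B|A)*P(A) / P(B), P(B) = P(B|A)*P(A) + P(B|not A)*P(not A)
P(B|A)*P(A) = 0.522 * 0.229 = 0.119538
P(B|not A)*P(not A) = 0.272 * 0.771 = 0.209712
P(B) = 0.119538 + 0.209712 = 0.32925
P(A|B) = 0.119538 / 0.32925 ≈ 0.36306150

0.363062


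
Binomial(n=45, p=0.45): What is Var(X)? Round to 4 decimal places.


Var = n*p*(1-p) = 45 * 0.45 * 0.55 = 11.1375

11.1375


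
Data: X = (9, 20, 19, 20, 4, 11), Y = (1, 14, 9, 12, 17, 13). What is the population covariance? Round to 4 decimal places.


Cov = (1/n)*sum((xi-xbar)(yi-ybar))
n = 6, xbar = 83/6 ≈ 13.833333, ybar = 66/6 = 11
sum((xi-xbar)(yi-ybar)) = -2
Cov = -2 / 6 = -1/3 ≈ -0.333333

-0.3333


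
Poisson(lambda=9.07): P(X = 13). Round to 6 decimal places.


P = e^(-lam) * lam^k / k!
e^(-9.07) ≈ 0.0001150665
lam^k = 9.07^13 ≈ 2811219339076.933194
k! = 13! = 6227020800
P = 0.0001150665 * 2811219339076.933194 / 6227020800 ≈ 0.051947

0.051947


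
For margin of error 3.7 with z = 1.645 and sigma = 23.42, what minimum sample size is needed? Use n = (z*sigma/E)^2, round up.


z*sigma/E = 1.645 * 23.42 / 3.7 ≈ 10.412405
(z*sigma/E)^2 ≈ 108.418186
round up: n = 109

109


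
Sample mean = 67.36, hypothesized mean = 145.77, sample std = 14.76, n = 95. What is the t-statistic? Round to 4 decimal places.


t = (xbar - mu0) / (s/sqrt(n))
xbar - mu0 = 67.36 - 145.77 = -78.41
sqrt(95) ≈ 9.74679434
s/sqrt(n) = 14.76 / 9.74679434 ≈ 1.51434405
t = -78.41 / 1.51434405 ≈ -51.778194

-51.7782


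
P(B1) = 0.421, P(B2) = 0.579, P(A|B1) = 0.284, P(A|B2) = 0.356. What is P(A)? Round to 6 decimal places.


P(A) = P(A|B1)*P(B1) + P(A|B2)*P(B2)
P(A|B1)*P(B1) = 0.284 * 0.421 = 0.119564
P(A|B2)*P(B2) = 0.356 * 0.579 = 0.206124
P(A) = 0.119564 + 0.206124 = 0.325688

0.325688


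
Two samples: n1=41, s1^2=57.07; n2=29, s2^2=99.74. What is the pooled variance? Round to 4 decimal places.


sp^2 = ((n1-1)*s1^2 + (n2-1)*s2^2)/(n1+n2-2)
(n1-1)*s1^2 = 40 * 57.07 = 2282.8
(n2-1)*s2^2 = 28 * 99.74 = 2792.72
numerator = 2282.8 + 2792.72 = 5075.52
n1+n2-2 = 68
sp^2 = 5075.52 / 68 = 74.64

74.6400


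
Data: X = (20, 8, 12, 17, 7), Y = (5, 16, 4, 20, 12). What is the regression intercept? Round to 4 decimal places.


a = ybar - b*xbar, where b = sum((xi-xbar)(yi-ybar)) / sum((xi-xbar)^2)
n = 5, xbar = 64/5 = 12.8, ybar = 57/5 = 11.4
Sxy = sum((xi-xbar)(yi-ybar)) = -29.6
Sxx = sum((xi-xbar)^2) = 126.8
b = Sxy / Sxx = -74/317 ≈ -0.233438
a = 11.4 - (-0.233438) * 12.8 = 4561/317 ≈ 14.388013

14.3880


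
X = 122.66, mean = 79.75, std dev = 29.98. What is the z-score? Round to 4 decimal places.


z = (X - mu) / sigma
X - mu = 122.66 - 79.75 = 42.91
z = 42.91 / 29.98 = 4291/2998 ≈ 1.431288

1.4313


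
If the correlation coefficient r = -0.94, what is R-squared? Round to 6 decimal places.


R^2 = r^2 = (-0.94)^2 = 0.8836

0.883600


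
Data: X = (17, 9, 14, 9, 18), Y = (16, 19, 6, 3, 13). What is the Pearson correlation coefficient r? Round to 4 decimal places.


r = sum((xi-xbar)(yi-ybar)) / sqrt(sum((xi-xbar)^2) * sum((yi-ybar)^2))
n = 5, xbar = 67/5 = 13.4, ybar = 57/5 = 11.4
Sxy = sum((xi-xbar)(yi-ybar)) = 24.2
Sxx = sum((xi-xbar)^2) = 73.2
Syy = sum((yi-ybar)^2) = 181.2
sqrt(Sxx*Syy) ≈ 115.168746
r = Sxy / sqrt(Sxx*Syy) = 24.2 / 115.168746 ≈ 0.210126

0.2101


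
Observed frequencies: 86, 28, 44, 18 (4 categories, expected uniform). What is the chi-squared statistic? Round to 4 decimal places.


chi2 = sum((O-E)^2/E), E = total/4
total = 176, E = 176/4 = 44
(86 - 44)^2 / 44 = 1764 / 44 = 441/11 ≈ 40.090909
(28 - 44)^2 / 44 = 256 / 44 = 64/11 ≈ 5.818182
(44 - 44)^2 / 44 = 0 / 44 = 0
(18 - 44)^2 / 44 = 676 / 44 = 169/11 ≈ 15.363636
chi2 = 674/11 ≈ 61.272727

61.2727


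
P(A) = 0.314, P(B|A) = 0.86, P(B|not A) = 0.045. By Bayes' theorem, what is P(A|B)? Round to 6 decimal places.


P(A|B) = P(B|A)*P(A) / P(B), P(B) = P(B|A)*P(A) + P(B|not A)*P(not A)
P(B|A)*P(A) = 0.86 * 0.314 = 0.27004
P(B|not A)*P(not A) = 0.045 * 0.686 = 0.03087
P(B) = 0.27004 + 0.03087 = 0.30091
P(A|B) = 0.27004 / 0.30091 ≈ 0.89741119

0.897411


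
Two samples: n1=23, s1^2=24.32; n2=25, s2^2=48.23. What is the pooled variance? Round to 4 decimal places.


sp^2 = ((n1-1)*s1^2 + (n2-1)*s2^2)/(n1+n2-2)
(n1-1)*s1^2 = 22 * 24.32 = 535.04
(n2-1)*s2^2 = 24 * 48.23 = 1157.52
numerator = 535.04 + 1157.52 = 1692.56
n1+n2-2 = 46
sp^2 = 1692.56 / 46 = 21157/575 ≈ 36.794783

36.7948


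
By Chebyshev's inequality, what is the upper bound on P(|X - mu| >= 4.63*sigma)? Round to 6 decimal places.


P <= 1/k^2
k^2 = 4.63^2 = 21.4369
1/k^2 = 1 / 21.4369 ≈ 0.04664854

0.046649


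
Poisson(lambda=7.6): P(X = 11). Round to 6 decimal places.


P = e^(-lam) * lam^k / k!
e^(-7.6) ≈ 0.0005004514
lam^k = 7.6^11 ≈ 4885955588.578355
k! = 11! = 39916800
P = 0.0005004514 * 4885955588.578355 / 39916800 ≈ 0.061257

0.061257


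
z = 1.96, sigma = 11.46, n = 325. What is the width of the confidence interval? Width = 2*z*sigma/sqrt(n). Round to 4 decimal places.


width = 2*z*sigma/sqrt(n)
2*z*sigma = 2 * 1.96 * 11.46 = 44.9232
sqrt(325) ≈ 18.027756
width = 44.9232 / 18.027756 ≈ 2.491891

2.4919


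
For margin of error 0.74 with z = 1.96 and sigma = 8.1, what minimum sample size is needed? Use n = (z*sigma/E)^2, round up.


z*sigma/E = 1.96 * 8.1 / 0.74 = 3969/185 ≈ 21.454054
(z*sigma/E)^2 ≈ 460.276435
round up: n = 461

461


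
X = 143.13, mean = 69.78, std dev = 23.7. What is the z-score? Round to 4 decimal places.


z = (X - mu) / sigma
X - mu = 143.13 - 69.78 = 73.35
z = 73.35 / 23.7 = 489/158 ≈ 3.094937

3.0949


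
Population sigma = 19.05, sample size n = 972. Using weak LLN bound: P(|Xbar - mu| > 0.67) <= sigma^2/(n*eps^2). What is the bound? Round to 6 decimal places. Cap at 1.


bound = min(1, sigma^2/(n*eps^2))
sigma^2 = 19.05^2 = 362.9025
n*eps^2 = 972 * 0.67^2 = 972 * 0.4489 = 436.3308
sigma^2/(n*eps^2) = 362.9025 / 436.3308 ≈ 0.83171415

0.831714


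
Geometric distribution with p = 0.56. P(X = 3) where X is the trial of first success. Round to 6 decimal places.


P = (1-p)^(k-1) * p
(1-p)^(k-1) = 0.44^2 = 0.1936
P = 0.1936 * 0.56 = 0.108416

0.108416


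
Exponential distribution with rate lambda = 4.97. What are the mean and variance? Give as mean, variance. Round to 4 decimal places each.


mean = 1/lam, var = 1/lam^2
mean = 1 / 4.97 = 100/497 ≈ 0.201207
lam^2 = 4.97^2 = 24.7009
var = 1 / 24.7009 ≈ 0.040484

0.2012, 0.0405


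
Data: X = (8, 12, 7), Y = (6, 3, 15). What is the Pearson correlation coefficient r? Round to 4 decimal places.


r = sum((xi-xbar)(yi-ybar)) / sqrt(sum((xi-xbar)^2) * sum((yi-ybar)^2))
n = 3, xbar = 27/3 = 9, ybar = 24/3 = 8
Sxy = sum((xi-xbar)(yi-ybar)) = -27
Sxx = sum((xi-xbar)^2) = 14
Syy = sum((yi-ybar)^2) = 78
sqrt(Sxx*Syy) ≈ 33.045423
r = Sxy / sqrt(Sxx*Syy) = -27 / 33.045423 ≈ -0.817057

-0.8171


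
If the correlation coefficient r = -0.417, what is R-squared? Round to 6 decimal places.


R^2 = r^2 = (-0.417)^2 = 0.173889

0.173889


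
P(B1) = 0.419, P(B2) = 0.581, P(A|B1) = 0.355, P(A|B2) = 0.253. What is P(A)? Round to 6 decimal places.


P(A) = P(A|B1)*P(B1) + P(A|B2)*P(B2)
P(A|B1)*P(B1) = 0.355 * 0.419 = 0.148745
P(A|B2)*P(B2) = 0.253 * 0.581 = 0.146993
P(A) = 0.148745 + 0.146993 = 0.295738

0.295738


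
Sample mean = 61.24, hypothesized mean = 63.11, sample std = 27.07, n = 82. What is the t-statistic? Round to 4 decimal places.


t = (xbar - mu0) / (s/sqrt(n))
xbar - mu0 = 61.24 - 63.11 = -1.87
sqrt(82) ≈ 9.05538514
s/sqrt(n) = 27.07 / 9.05538514 ≈ 2.98938141
t = -1.87 / 2.98938141 ≈ -0.625547

-0.6255


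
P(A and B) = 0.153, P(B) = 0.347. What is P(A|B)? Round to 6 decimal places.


P(A|B) = P(A and B) / P(B) = 0.153 / 0.347 = 153/347 ≈ 0.44092219

0.440922


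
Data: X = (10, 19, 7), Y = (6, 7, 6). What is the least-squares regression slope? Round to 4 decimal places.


b = sum((xi-xbar)(yi-ybar)) / sum((xi-xbar)^2)
n = 3, xbar = 36/3 = 12, ybar = 19/3 ≈ 6.333333
Sxy = sum((xi-xbar)(yi-ybar)) = 7
Sxx = sum((xi-xbar)^2) = 78
b = Sxy / Sxx = 7/78 ≈ 0.089744

0.0897


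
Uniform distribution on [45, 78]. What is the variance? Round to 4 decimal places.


Var = (b-a)^2 / 12
(b-a)^2 = (78 - 45)^2 = 1089
Var = 1089/12 = 90.75

90.7500


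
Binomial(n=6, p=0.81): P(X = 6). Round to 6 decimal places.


P = C(n,k) * p^k * (1-p)^(n-k)
C(6,6) = 1
p^k = 0.81^6 ≈ 0.2824295
(1-p)^(n-k) = 0.19^0 = 1
P = 1 * 0.2824295 * 1 ≈ 0.282430

0.282430


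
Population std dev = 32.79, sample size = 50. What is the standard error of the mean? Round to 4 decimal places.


SE = sigma / sqrt(n)
sqrt(50) ≈ 7.071068
SE = 32.79 / 7.071068 ≈ 4.637206

4.6372


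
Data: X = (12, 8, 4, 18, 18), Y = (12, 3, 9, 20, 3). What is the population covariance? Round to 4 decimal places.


Cov = (1/n)*sum((xi-xbar)(yi-ybar))
n = 5, xbar = 60/5 = 12, ybar = 47/5 = 9.4
sum((xi-xbar)(yi-ybar)) = 54
Cov = 54 / 5 = 10.8

10.8000


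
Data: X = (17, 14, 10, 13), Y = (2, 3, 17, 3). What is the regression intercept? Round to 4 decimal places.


a = ybar - b*xbar, where b = sum((xi-xbar)(yi-ybar)) / sum((xi-xbar)^2)
n = 4, xbar = 54/4 = 13.5, ybar = 25/4 = 6.25
Sxy = sum((xi-xbar)(yi-ybar)) = -52.5
Sxx = sum((xi-xbar)^2) = 25
b = Sxy / Sxx = -2.1
a = 6.25 - (-2.1) * 13.5 = 34.6

34.6000


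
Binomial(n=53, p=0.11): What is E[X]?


E[X] = n*p = 53 * 0.11 = 5.83

5.83


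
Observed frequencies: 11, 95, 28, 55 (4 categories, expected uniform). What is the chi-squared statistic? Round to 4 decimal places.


chi2 = sum((O-E)^2/E), E = total/4
total = 189, E = 189/4 = 47.25
(11 - 47.25)^2 / 47.25 = 1314.0625 / 47.25 = 21025/756 ≈ 27.810847
(95 - 47.25)^2 / 47.25 = 2280.0625 / 47.25 = 36481/756 ≈ 48.255291
(28 - 47.25)^2 / 47.25 = 370.5625 / 47.25 = 847/108 ≈ 7.842593
(55 - 47.25)^2 / 47.25 = 60.0625 / 47.25 = 961/756 ≈ 1.271164
chi2 = 16099/189 ≈ 85.179894

85.1799


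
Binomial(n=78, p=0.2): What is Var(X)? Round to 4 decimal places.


Var = n*p*(1-p) = 78 * 0.2 * 0.8 = 12.48

12.4800


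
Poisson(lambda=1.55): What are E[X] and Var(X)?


E[X] = Var(X) = lambda = 1.55

1.55, 1.55


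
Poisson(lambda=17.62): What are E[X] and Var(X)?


E[X] = Var(X) = lambda = 17.62

17.62, 17.62


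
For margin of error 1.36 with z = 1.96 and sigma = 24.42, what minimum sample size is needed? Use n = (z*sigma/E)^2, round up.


z*sigma/E = 1.96 * 24.42 / 1.36 = 59829/1700 ≈ 35.193529
(z*sigma/E)^2 ≈ 1238.584512
round up: n = 1239

1239


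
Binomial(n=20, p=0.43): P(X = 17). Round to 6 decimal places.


P = C(n,k) * p^k * (1-p)^(n-k)
C(20,17) = 1140
p^k = 0.43^17 ≈ 0.0000005874403
(1-p)^(n-k) = 0.57^3 = 0.185193
P = 1140 * 0.0000005874403 * 0.185193 ≈ 0.000124

0.000124


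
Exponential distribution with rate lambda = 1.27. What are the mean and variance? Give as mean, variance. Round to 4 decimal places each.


mean = 1/lam, var = 1/lam^2
mean = 1 / 1.27 = 100/127 ≈ 0.787402
lam^2 = 1.27^2 = 1.6129
var = 1 / 1.6129 ≈ 0.620001

0.7874, 0.6200


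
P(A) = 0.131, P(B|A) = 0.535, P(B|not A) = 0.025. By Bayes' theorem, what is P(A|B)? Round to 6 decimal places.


P(A|B) = P(B|A)*P(A) / P(B), P(B) = P(B|A)*P(A) + P(B|not A)*P(not A)
P(B|A)*P(A) = 0.535 * 0.131 = 0.070085
P(B|not A)*P(not A) = 0.025 * 0.869 = 0.021725
P(B) = 0.070085 + 0.021725 = 0.09181
P(A|B) = 0.070085 / 0.09181 ≈ 0.76337000

0.763370


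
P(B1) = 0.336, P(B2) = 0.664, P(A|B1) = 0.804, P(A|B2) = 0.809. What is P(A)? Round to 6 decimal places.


P(A) = P(A|B1)*P(B1) + P(A|B2)*P(B2)
P(A|B1)*P(B1) = 0.804 * 0.336 = 0.270144
P(A|B2)*P(B2) = 0.809 * 0.664 = 0.537176
P(A) = 0.270144 + 0.537176 = 0.80732

0.807320


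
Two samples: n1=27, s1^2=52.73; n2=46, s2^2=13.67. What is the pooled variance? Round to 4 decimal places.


sp^2 = ((n1-1)*s1^2 + (n2-1)*s2^2)/(n1+n2-2)
(n1-1)*s1^2 = 26 * 52.73 = 1370.98
(n2-1)*s2^2 = 45 * 13.67 = 615.15
numerator = 1370.98 + 615.15 = 1986.13
n1+n2-2 = 71
sp^2 = 1986.13 / 71 = 198613/7100 ≈ 27.973662

27.9737


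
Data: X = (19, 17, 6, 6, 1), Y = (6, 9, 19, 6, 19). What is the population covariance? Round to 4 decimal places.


Cov = (1/n)*sum((xi-xbar)(yi-ybar))
n = 5, xbar = 49/5 = 9.8, ybar = 59/5 = 11.8
sum((xi-xbar)(yi-ybar)) = -142.2
Cov = -142.2 / 5 = -28.44

-28.4400


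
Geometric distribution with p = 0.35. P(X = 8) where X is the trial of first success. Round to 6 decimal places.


P = (1-p)^(k-1) * p
(1-p)^(k-1) = 0.65^7 ≈ 0.04902228
P = 0.04902228 * 0.35 ≈ 0.01715780

0.017158


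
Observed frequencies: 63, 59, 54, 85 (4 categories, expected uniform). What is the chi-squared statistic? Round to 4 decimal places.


chi2 = sum((O-E)^2/E), E = total/4
total = 261, E = 261/4 = 65.25
(63 - 65.25)^2 / 65.25 = 5.0625 / 65.25 = 9/116 ≈ 0.077586
(59 - 65.25)^2 / 65.25 = 39.0625 / 65.25 = 625/1044 ≈ 0.598659
(54 - 65.25)^2 / 65.25 = 126.5625 / 65.25 = 225/116 ≈ 1.939655
(85 - 65.25)^2 / 65.25 = 390.0625 / 65.25 = 6241/1044 ≈ 5.977969
chi2 = 2243/261 ≈ 8.593870

8.5939


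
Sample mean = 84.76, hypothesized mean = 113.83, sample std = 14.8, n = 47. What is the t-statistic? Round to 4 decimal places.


t = (xbar - mu0) / (s/sqrt(n))
xbar - mu0 = 84.76 - 113.83 = -29.07
sqrt(47) ≈ 6.85565460
s/sqrt(n) = 14.8 / 6.85565460 ≈ 2.15880187
t = -29.07 / 2.15880187 ≈ -13.465803

-13.4658


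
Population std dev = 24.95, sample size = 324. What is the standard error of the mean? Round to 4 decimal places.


SE = sigma / sqrt(n)
sqrt(324) = 18
SE = 24.95 / 18 = 499/360 ≈ 1.386111

1.3861


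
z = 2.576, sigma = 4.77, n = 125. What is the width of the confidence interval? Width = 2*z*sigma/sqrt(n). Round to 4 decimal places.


width = 2*z*sigma/sqrt(n)
2*z*sigma = 2 * 2.576 * 4.77 = 24.57504
sqrt(125) ≈ 11.180340
width = 24.57504 / 11.180340 ≈ 2.198058

2.1981


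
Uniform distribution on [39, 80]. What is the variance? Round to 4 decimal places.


Var = (b-a)^2 / 12
(b-a)^2 = (80 - 39)^2 = 1681
Var = 1681/12 ≈ 140.083333

140.0833


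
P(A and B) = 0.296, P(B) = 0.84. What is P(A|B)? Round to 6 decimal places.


P(A|B) = P(A and B) / P(B) = 0.296 / 0.84 = 37/105 ≈ 0.35238095

0.352381


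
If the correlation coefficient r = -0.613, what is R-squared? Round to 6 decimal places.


R^2 = r^2 = (-0.613)^2 = 0.375769

0.375769


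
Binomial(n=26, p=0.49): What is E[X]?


E[X] = n*p = 26 * 0.49 = 12.74

12.74


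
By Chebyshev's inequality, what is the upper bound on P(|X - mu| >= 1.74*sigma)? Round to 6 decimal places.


P <= 1/k^2
k^2 = 1.74^2 = 3.0276
1/k^2 = 1 / 3.0276 = 2500/7569 ≈ 0.33029462

0.330295


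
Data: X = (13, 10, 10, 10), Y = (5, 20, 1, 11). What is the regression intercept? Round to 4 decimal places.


a = ybar - b*xbar, where b = sum((xi-xbar)(yi-ybar)) / sum((xi-xbar)^2)
n = 4, xbar = 43/4 = 10.75, ybar = 37/4 = 9.25
Sxy = sum((xi-xbar)(yi-ybar)) = -12.75
Sxx = sum((xi-xbar)^2) = 6.75
b = Sxy / Sxx = -17/9 ≈ -1.888889
a = 9.25 - (-1.888889) * 10.75 = 266/9 ≈ 29.555556

29.5556


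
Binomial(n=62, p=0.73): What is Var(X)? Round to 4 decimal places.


Var = n*p*(1-p) = 62 * 0.73 * 0.27 = 12.2202

12.2202


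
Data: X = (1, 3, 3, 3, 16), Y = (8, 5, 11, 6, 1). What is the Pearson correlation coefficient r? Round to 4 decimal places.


r = sum((xi-xbar)(yi-ybar)) / sqrt(sum((xi-xbar)^2) * sum((yi-ybar)^2))
n = 5, xbar = 26/5 = 5.2, ybar = 31/5 = 6.2
Sxy = sum((xi-xbar)(yi-ybar)) = -71.2
Sxx = sum((xi-xbar)^2) = 148.8
Syy = sum((yi-ybar)^2) = 54.8
sqrt(Sxx*Syy) ≈ 90.300831
r = Sxy / sqrt(Sxx*Syy) = -71.2 / 90.300831 ≈ -0.788476

-0.7885


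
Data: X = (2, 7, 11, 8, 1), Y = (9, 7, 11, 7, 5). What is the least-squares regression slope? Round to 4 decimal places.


b = sum((xi-xbar)(yi-ybar)) / sum((xi-xbar)^2)
n = 5, xbar = 29/5 = 5.8, ybar = 39/5 = 7.8
Sxy = sum((xi-xbar)(yi-ybar)) = 22.8
Sxx = sum((xi-xbar)^2) = 70.8
b = Sxy / Sxx = 19/59 ≈ 0.322034

0.3220


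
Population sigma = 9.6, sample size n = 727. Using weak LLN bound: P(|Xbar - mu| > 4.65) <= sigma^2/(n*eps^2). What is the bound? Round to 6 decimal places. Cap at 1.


bound = min(1, sigma^2/(n*eps^2))
sigma^2 = 9.6^2 = 92.16
n*eps^2 = 727 * 4.65^2 = 727 * 21.6225 = 15719.5575
sigma^2/(n*eps^2) = 92.16 / 15719.5575 ≈ 0.00586276

0.005863


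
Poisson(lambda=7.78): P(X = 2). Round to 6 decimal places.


P = e^(-lam) * lam^k / k!
e^(-7.78) ≈ 0.0004180122
lam^k = 7.78^2 = 60.5284
k! = 2! = 2
P = 0.0004180122 * 60.5284 / 2 ≈ 0.012651

0.012651


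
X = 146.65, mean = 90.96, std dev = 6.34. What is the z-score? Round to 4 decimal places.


z = (X - mu) / sigma
X - mu = 146.65 - 90.96 = 55.69
z = 55.69 / 6.34 = 5569/634 ≈ 8.783912

8.7839


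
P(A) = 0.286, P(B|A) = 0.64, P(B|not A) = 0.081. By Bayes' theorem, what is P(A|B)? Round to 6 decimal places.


P(A|B) = P(B|A)*P(A) / P(B), P(B) = P(B|A)*P(A) + P(B|not A)*P(not A)
P(B|A)*P(A) = 0.64 * 0.286 = 0.18304
P(B|not A)*P(not A) = 0.081 * 0.714 = 0.057834
P(B) = 0.18304 + 0.057834 = 0.240874
P(A|B) = 0.18304 / 0.240874 ≈ 0.75989937

0.759899


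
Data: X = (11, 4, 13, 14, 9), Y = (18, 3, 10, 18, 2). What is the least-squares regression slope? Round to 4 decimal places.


b = sum((xi-xbar)(yi-ybar)) / sum((xi-xbar)^2)
n = 5, xbar = 51/5 = 10.2, ybar = 51/5 = 10.2
Sxy = sum((xi-xbar)(yi-ybar)) = 89.8
Sxx = sum((xi-xbar)^2) = 62.8
b = Sxy / Sxx = 449/314 ≈ 1.429936

1.4299


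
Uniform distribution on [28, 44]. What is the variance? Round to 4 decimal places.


Var = (b-a)^2 / 12
(b-a)^2 = (44 - 28)^2 = 256
Var = 256/12 ≈ 21.333333

21.3333


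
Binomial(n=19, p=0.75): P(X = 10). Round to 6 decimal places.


P = C(n,k) * p^k * (1-p)^(n-k)
C(19,10) = 92378
p^k = 0.75^10 ≈ 0.05631351
(1-p)^(n-k) = 0.25^9 ≈ 0.000003814697
P = 92378 * 0.05631351 * 0.000003814697 ≈ 0.019845

0.019845


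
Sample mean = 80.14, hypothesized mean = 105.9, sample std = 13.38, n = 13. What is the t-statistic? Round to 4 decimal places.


t = (xbar - mu0) / (s/sqrt(n))
xbar - mu0 = 80.14 - 105.9 = -25.76
sqrt(13) ≈ 3.60555128
s/sqrt(n) = 13.38 / 3.60555128 ≈ 3.71094431
t = -25.76 / 3.71094431 ≈ -6.941629

-6.9416


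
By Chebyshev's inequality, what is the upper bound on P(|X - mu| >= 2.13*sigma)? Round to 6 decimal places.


P <= 1/k^2
k^2 = 2.13^2 = 4.5369
1/k^2 = 1 / 4.5369 ≈ 0.22041482

0.220415


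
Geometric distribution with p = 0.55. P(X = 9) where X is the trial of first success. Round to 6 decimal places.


P = (1-p)^(k-1) * p
(1-p)^(k-1) = 0.45^8 ≈ 0.001681513
P = 0.001681513 * 0.55 ≈ 0.0009248319

0.000925


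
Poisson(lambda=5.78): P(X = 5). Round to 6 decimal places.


P = e^(-lam) * lam^k / k!
e^(-5.78) ≈ 0.003088715
lam^k = 5.78^5 ≈ 6451.180481
k! = 5! = 120
P = 0.003088715 * 6451.180481 / 120 ≈ 0.166049

0.166049


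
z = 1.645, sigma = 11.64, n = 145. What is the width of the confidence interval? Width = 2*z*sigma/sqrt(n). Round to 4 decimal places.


width = 2*z*sigma/sqrt(n)
2*z*sigma = 2 * 1.645 * 11.64 = 38.2956
sqrt(145) ≈ 12.041595
width = 38.2956 / 12.041595 ≈ 3.180276

3.1803


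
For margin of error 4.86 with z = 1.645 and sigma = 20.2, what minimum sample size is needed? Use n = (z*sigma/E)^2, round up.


z*sigma/E = 1.645 * 20.2 / 4.86 = 33229/4860 ≈ 6.837243
(z*sigma/E)^2 ≈ 46.747889
round up: n = 47

47


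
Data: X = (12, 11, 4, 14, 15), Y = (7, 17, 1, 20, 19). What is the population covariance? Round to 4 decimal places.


Cov = (1/n)*sum((xi-xbar)(yi-ybar))
n = 5, xbar = 56/5 = 11.2, ybar = 64/5 = 12.8
sum((xi-xbar)(yi-ybar)) = 123.2
Cov = 123.2 / 5 = 24.64

24.6400


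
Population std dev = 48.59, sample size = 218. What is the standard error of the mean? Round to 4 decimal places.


SE = sigma / sqrt(n)
sqrt(218) ≈ 14.764823
SE = 48.59 / 14.764823 ≈ 3.290930

3.2909


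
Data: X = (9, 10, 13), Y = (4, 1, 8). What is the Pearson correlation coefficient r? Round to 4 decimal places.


r = sum((xi-xbar)(yi-ybar)) / sqrt(sum((xi-xbar)^2) * sum((yi-ybar)^2))
n = 3, xbar = 32/3 ≈ 10.666667, ybar = 13/3 ≈ 4.333333
Sxy = sum((xi-xbar)(yi-ybar)) = 34/3 ≈ 11.333333
Sxx = sum((xi-xbar)^2) = 26/3 ≈ 8.666667
Syy = sum((yi-ybar)^2) = 74/3 ≈ 24.666667
sqrt(Sxx*Syy) ≈ 14.621141
r = Sxy / sqrt(Sxx*Syy) = 11.333333 / 14.621141 ≈ 0.775133

0.7751


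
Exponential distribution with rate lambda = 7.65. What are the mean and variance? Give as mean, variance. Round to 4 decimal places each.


mean = 1/lam, var = 1/lam^2
mean = 1 / 7.65 = 20/153 ≈ 0.130719
lam^2 = 7.65^2 = 58.5225
var = 1 / 58.5225 ≈ 0.017087

0.1307, 0.0171


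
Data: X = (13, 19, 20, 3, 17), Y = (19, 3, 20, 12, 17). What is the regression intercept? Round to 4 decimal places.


a = ybar - b*xbar, where b = sum((xi-xbar)(yi-ybar)) / sum((xi-xbar)^2)
n = 5, xbar = 72/5 = 14.4, ybar = 71/5 = 14.2
Sxy = sum((xi-xbar)(yi-ybar)) = 6.6
Sxx = sum((xi-xbar)^2) = 191.2
b = Sxy / Sxx = 33/956 ≈ 0.034519
a = 14.2 - 0.034519 * 14.4 = 3275/239 ≈ 13.702929

13.7029


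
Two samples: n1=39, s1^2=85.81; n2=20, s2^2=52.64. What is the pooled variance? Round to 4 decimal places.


sp^2 = ((n1-1)*s1^2 + (n2-1)*s2^2)/(n1+n2-2)
(n1-1)*s1^2 = 38 * 85.81 = 3260.78
(n2-1)*s2^2 = 19 * 52.64 = 1000.16
numerator = 3260.78 + 1000.16 = 4260.94
n1+n2-2 = 57
sp^2 = 4260.94 / 57 = 11213/150 ≈ 74.753333

74.7533


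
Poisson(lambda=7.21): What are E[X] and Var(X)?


E[X] = Var(X) = lambda = 7.21

7.21, 7.21


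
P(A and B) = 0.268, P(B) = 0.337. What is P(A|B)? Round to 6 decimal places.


P(A|B) = P(A and B) / P(B) = 0.268 / 0.337 = 268/337 ≈ 0.79525223

0.795252


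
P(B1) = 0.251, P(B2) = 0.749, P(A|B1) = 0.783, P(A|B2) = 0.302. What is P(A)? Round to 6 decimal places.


P(A) = P(A|B1)*P(B1) + P(A|B2)*P(B2)
P(A|B1)*P(B1) = 0.783 * 0.251 = 0.196533
P(A|B2)*P(B2) = 0.302 * 0.749 = 0.226198
P(A) = 0.196533 + 0.226198 = 0.422731

0.422731


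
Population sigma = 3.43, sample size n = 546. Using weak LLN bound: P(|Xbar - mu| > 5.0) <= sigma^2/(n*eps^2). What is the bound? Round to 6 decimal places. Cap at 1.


bound = min(1, sigma^2/(n*eps^2))
sigma^2 = 3.43^2 = 11.7649
n*eps^2 = 546 * 5.0^2 = 546 * 25 = 13650
sigma^2/(n*eps^2) = 11.7649 / 13650 ≈ 0.00086190

0.000862


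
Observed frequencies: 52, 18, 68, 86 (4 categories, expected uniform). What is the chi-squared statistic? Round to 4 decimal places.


chi2 = sum((O-E)^2/E), E = total/4
total = 224, E = 224/4 = 56
(52 - 56)^2 / 56 = 16 / 56 = 2/7 ≈ 0.285714
(18 - 56)^2 / 56 = 1444 / 56 = 361/14 ≈ 25.785714
(68 - 56)^2 / 56 = 144 / 56 = 18/7 ≈ 2.571429
(86 - 56)^2 / 56 = 900 / 56 = 225/14 ≈ 16.071429
chi2 = 313/7 ≈ 44.714286

44.7143


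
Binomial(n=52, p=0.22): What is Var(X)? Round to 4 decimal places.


Var = n*p*(1-p) = 52 * 0.22 * 0.78 = 8.9232

8.9232


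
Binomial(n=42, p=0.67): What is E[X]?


E[X] = n*p = 42 * 0.67 = 28.14

28.14


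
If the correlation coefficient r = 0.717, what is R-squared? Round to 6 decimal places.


R^2 = r^2 = (0.717)^2 = 0.514089

0.514089


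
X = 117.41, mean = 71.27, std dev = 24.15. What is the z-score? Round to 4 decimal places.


z = (X - mu) / sigma
X - mu = 117.41 - 71.27 = 46.14
z = 46.14 / 24.15 = 1538/805 ≈ 1.910559

1.9106


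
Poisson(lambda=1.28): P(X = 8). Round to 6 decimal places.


P = e^(-lam) * lam^k / k!
e^(-1.28) ≈ 0.2780373
lam^k = 1.28^8 ≈ 7.205759
k! = 8! = 40320
P = 0.2780373 * 7.205759 / 40320 ≈ 0.000050

0.000050


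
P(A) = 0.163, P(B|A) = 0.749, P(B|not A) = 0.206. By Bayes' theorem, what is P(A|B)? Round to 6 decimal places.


P(A|B) = P(B|A)*P(A) / P(B), P(B) = P(B|A)*P(A) + P(B|not A)*P(not A)
P(B|A)*P(A) = 0.749 * 0.163 = 0.122087
P(B|not A)*P(not A) = 0.206 * 0.837 = 0.172422
P(B) = 0.122087 + 0.172422 = 0.294509
P(A|B) = 0.122087 / 0.294509 ≈ 0.41454421

0.414544


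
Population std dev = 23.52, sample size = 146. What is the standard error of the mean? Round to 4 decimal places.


SE = sigma / sqrt(n)
sqrt(146) ≈ 12.083046
SE = 23.52 / 12.083046 ≈ 1.946529

1.9465


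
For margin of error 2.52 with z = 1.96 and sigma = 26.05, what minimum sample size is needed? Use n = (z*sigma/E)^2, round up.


z*sigma/E = 1.96 * 26.05 / 2.52 = 3647/180 ≈ 20.261111
(z*sigma/E)^2 ≈ 410.512623
round up: n = 411

411


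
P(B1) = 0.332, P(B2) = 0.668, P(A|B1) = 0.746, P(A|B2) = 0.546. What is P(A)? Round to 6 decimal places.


P(A) = P(A|B1)*P(B1) + P(A|B2)*P(B2)
P(A|B1)*P(B1) = 0.746 * 0.332 = 0.247672
P(A|B2)*P(B2) = 0.546 * 0.668 = 0.364728
P(A) = 0.247672 + 0.364728 = 0.6124

0.612400


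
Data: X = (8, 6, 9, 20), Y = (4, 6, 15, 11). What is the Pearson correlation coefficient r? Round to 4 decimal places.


r = sum((xi-xbar)(yi-ybar)) / sqrt(sum((xi-xbar)^2) * sum((yi-ybar)^2))
n = 4, xbar = 43/4 = 10.75, ybar = 36/4 = 9
Sxy = sum((xi-xbar)(yi-ybar)) = 36
Sxx = sum((xi-xbar)^2) = 118.75
Syy = sum((yi-ybar)^2) = 74
sqrt(Sxx*Syy) ≈ 93.741666
r = Sxy / sqrt(Sxx*Syy) = 36 / 93.741666 ≈ 0.384034

0.3840
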